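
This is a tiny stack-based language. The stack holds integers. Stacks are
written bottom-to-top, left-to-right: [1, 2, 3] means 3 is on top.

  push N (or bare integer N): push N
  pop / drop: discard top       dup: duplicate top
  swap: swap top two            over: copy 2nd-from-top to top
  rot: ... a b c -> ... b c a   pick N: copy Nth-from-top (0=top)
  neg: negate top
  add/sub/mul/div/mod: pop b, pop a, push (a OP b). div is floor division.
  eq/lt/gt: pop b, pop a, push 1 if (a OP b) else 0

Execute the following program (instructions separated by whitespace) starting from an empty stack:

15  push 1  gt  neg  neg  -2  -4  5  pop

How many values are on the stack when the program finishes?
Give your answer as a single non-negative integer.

Answer: 3

Derivation:
After 'push 15': stack = [15] (depth 1)
After 'push 1': stack = [15, 1] (depth 2)
After 'gt': stack = [1] (depth 1)
After 'neg': stack = [-1] (depth 1)
After 'neg': stack = [1] (depth 1)
After 'push -2': stack = [1, -2] (depth 2)
After 'push -4': stack = [1, -2, -4] (depth 3)
After 'push 5': stack = [1, -2, -4, 5] (depth 4)
After 'pop': stack = [1, -2, -4] (depth 3)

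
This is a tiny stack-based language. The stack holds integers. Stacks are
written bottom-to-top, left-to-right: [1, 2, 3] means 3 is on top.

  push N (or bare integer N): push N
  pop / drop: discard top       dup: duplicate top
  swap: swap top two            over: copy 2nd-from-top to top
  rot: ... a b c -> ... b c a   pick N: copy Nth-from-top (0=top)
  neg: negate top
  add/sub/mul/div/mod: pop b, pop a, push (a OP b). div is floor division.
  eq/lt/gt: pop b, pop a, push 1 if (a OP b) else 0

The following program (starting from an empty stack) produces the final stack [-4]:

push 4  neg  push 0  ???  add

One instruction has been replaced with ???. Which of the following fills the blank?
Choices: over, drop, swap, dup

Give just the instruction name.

Answer: swap

Derivation:
Stack before ???: [-4, 0]
Stack after ???:  [0, -4]
Checking each choice:
  over: produces [-4, -4]
  drop: stack underflow (need 2, have 1)
  swap: MATCH
  dup: produces [-4, 0]


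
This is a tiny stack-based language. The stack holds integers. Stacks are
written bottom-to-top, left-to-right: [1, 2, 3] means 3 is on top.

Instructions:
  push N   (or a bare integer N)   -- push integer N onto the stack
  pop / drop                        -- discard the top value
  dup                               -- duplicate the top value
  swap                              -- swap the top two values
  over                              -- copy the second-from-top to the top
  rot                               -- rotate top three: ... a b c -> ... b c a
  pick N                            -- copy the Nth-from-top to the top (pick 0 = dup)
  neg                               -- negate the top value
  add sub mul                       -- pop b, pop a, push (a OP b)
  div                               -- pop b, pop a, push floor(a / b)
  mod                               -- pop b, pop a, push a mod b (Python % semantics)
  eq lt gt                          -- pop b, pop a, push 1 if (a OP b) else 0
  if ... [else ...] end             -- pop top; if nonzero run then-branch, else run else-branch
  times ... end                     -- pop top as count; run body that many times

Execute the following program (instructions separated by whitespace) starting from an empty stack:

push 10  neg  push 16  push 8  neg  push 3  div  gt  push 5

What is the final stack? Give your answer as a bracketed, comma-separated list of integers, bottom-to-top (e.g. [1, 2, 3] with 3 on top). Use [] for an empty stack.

Answer: [-10, 1, 5]

Derivation:
After 'push 10': [10]
After 'neg': [-10]
After 'push 16': [-10, 16]
After 'push 8': [-10, 16, 8]
After 'neg': [-10, 16, -8]
After 'push 3': [-10, 16, -8, 3]
After 'div': [-10, 16, -3]
After 'gt': [-10, 1]
After 'push 5': [-10, 1, 5]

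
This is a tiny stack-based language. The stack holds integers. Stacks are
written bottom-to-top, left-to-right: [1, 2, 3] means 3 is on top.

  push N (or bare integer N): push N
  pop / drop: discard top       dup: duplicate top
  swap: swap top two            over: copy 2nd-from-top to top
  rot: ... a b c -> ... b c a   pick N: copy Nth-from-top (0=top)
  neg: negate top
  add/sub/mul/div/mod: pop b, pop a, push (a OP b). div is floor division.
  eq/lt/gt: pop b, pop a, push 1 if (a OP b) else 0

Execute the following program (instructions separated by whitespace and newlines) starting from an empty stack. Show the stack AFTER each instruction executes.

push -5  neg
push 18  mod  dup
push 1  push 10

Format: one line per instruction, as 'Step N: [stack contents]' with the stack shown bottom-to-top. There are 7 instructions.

Step 1: [-5]
Step 2: [5]
Step 3: [5, 18]
Step 4: [5]
Step 5: [5, 5]
Step 6: [5, 5, 1]
Step 7: [5, 5, 1, 10]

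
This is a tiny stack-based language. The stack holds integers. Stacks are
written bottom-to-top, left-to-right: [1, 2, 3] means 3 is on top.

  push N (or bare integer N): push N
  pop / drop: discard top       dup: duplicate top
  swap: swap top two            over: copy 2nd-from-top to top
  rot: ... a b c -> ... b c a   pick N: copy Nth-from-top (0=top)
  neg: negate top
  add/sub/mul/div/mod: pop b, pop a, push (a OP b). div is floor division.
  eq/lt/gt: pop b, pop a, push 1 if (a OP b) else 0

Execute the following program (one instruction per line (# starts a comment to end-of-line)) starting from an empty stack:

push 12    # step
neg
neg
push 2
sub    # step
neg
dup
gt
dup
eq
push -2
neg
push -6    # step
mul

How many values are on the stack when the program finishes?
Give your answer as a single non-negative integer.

Answer: 2

Derivation:
After 'push 12': stack = [12] (depth 1)
After 'neg': stack = [-12] (depth 1)
After 'neg': stack = [12] (depth 1)
After 'push 2': stack = [12, 2] (depth 2)
After 'sub': stack = [10] (depth 1)
After 'neg': stack = [-10] (depth 1)
After 'dup': stack = [-10, -10] (depth 2)
After 'gt': stack = [0] (depth 1)
After 'dup': stack = [0, 0] (depth 2)
After 'eq': stack = [1] (depth 1)
After 'push -2': stack = [1, -2] (depth 2)
After 'neg': stack = [1, 2] (depth 2)
After 'push -6': stack = [1, 2, -6] (depth 3)
After 'mul': stack = [1, -12] (depth 2)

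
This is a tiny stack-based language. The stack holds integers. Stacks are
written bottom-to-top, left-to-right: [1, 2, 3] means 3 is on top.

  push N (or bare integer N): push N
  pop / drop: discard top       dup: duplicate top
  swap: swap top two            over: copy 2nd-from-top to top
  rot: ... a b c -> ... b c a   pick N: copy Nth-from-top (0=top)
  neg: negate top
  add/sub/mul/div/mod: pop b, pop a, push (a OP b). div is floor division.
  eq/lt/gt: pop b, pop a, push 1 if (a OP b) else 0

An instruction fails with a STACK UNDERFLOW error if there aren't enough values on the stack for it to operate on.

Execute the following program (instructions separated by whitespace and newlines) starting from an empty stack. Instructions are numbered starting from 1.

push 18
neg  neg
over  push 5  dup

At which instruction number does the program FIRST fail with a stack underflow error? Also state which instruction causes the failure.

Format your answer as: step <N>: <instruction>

Answer: step 4: over

Derivation:
Step 1 ('push 18'): stack = [18], depth = 1
Step 2 ('neg'): stack = [-18], depth = 1
Step 3 ('neg'): stack = [18], depth = 1
Step 4 ('over'): needs 2 value(s) but depth is 1 — STACK UNDERFLOW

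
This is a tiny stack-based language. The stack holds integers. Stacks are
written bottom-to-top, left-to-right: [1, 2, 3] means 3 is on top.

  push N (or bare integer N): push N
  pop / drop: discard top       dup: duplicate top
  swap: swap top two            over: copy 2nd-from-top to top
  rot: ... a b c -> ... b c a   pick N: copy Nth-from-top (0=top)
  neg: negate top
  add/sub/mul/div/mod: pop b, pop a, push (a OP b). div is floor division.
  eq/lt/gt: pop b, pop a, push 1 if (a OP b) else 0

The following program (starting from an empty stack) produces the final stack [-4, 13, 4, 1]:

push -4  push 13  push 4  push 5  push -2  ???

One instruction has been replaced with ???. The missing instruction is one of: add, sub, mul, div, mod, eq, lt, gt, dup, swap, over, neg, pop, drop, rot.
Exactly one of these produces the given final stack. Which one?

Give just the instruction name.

Answer: gt

Derivation:
Stack before ???: [-4, 13, 4, 5, -2]
Stack after ???:  [-4, 13, 4, 1]
The instruction that transforms [-4, 13, 4, 5, -2] -> [-4, 13, 4, 1] is: gt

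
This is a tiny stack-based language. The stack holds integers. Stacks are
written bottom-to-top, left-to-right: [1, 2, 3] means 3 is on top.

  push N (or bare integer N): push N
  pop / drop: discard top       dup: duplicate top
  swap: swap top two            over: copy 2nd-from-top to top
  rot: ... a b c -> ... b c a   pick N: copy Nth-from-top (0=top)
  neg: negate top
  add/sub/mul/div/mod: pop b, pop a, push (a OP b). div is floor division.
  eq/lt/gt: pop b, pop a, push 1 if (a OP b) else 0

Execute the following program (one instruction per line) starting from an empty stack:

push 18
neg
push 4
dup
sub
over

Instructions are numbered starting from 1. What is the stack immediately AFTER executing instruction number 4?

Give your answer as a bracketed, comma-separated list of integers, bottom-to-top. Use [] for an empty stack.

Answer: [-18, 4, 4]

Derivation:
Step 1 ('push 18'): [18]
Step 2 ('neg'): [-18]
Step 3 ('push 4'): [-18, 4]
Step 4 ('dup'): [-18, 4, 4]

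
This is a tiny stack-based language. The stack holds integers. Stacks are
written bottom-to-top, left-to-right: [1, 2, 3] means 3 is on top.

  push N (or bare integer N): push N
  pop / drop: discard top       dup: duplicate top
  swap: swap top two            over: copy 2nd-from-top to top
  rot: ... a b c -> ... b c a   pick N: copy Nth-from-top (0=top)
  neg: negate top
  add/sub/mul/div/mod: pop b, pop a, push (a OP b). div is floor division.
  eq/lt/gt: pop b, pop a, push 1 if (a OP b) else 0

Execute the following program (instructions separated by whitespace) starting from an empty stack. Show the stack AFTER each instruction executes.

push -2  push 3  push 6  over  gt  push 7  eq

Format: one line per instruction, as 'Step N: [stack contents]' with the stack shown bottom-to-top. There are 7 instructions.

Step 1: [-2]
Step 2: [-2, 3]
Step 3: [-2, 3, 6]
Step 4: [-2, 3, 6, 3]
Step 5: [-2, 3, 1]
Step 6: [-2, 3, 1, 7]
Step 7: [-2, 3, 0]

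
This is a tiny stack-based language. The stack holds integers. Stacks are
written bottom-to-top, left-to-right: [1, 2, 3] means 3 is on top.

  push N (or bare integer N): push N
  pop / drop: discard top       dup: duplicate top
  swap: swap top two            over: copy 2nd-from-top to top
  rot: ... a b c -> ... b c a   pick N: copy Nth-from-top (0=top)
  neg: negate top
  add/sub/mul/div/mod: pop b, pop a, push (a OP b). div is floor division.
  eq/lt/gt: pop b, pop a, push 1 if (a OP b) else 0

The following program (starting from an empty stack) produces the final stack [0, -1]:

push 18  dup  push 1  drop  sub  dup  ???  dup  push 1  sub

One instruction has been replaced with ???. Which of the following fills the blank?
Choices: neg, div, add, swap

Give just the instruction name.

Answer: add

Derivation:
Stack before ???: [0, 0]
Stack after ???:  [0]
Checking each choice:
  neg: produces [0, 0, -1]
  div: division by zero
  add: MATCH
  swap: produces [0, 0, -1]


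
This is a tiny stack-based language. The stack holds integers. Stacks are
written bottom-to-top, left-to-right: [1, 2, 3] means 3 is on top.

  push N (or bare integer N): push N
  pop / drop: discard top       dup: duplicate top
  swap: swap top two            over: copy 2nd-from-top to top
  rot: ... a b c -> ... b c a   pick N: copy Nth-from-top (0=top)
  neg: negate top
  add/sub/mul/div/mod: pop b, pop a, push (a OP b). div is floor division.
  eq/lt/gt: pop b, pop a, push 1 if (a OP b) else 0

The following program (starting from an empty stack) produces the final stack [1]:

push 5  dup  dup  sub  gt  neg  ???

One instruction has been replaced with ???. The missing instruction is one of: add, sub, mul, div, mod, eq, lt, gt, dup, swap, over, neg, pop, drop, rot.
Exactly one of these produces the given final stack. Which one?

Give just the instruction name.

Answer: neg

Derivation:
Stack before ???: [-1]
Stack after ???:  [1]
The instruction that transforms [-1] -> [1] is: neg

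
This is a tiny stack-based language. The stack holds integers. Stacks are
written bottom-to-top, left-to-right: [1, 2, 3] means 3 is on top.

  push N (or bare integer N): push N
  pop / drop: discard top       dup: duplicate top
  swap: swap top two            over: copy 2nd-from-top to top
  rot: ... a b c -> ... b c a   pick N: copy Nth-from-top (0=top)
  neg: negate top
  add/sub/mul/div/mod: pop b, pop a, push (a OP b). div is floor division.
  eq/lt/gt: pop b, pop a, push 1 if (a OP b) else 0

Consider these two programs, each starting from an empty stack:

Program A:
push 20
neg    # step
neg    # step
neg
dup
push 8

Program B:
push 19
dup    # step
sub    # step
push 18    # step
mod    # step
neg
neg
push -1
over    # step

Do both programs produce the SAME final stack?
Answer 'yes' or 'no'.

Answer: no

Derivation:
Program A trace:
  After 'push 20': [20]
  After 'neg': [-20]
  After 'neg': [20]
  After 'neg': [-20]
  After 'dup': [-20, -20]
  After 'push 8': [-20, -20, 8]
Program A final stack: [-20, -20, 8]

Program B trace:
  After 'push 19': [19]
  After 'dup': [19, 19]
  After 'sub': [0]
  After 'push 18': [0, 18]
  After 'mod': [0]
  After 'neg': [0]
  After 'neg': [0]
  After 'push -1': [0, -1]
  After 'over': [0, -1, 0]
Program B final stack: [0, -1, 0]
Same: no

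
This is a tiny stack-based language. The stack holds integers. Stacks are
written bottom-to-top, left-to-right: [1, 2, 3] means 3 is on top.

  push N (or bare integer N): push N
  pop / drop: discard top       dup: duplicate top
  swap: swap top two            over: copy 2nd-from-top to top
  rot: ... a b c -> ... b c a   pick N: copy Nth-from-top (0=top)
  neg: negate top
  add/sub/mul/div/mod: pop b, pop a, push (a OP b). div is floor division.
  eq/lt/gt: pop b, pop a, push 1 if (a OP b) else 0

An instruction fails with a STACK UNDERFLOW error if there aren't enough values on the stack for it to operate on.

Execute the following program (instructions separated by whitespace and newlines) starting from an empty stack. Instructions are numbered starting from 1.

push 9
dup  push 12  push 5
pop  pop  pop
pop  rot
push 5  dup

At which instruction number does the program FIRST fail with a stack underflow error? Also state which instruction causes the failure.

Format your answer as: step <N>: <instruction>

Step 1 ('push 9'): stack = [9], depth = 1
Step 2 ('dup'): stack = [9, 9], depth = 2
Step 3 ('push 12'): stack = [9, 9, 12], depth = 3
Step 4 ('push 5'): stack = [9, 9, 12, 5], depth = 4
Step 5 ('pop'): stack = [9, 9, 12], depth = 3
Step 6 ('pop'): stack = [9, 9], depth = 2
Step 7 ('pop'): stack = [9], depth = 1
Step 8 ('pop'): stack = [], depth = 0
Step 9 ('rot'): needs 3 value(s) but depth is 0 — STACK UNDERFLOW

Answer: step 9: rot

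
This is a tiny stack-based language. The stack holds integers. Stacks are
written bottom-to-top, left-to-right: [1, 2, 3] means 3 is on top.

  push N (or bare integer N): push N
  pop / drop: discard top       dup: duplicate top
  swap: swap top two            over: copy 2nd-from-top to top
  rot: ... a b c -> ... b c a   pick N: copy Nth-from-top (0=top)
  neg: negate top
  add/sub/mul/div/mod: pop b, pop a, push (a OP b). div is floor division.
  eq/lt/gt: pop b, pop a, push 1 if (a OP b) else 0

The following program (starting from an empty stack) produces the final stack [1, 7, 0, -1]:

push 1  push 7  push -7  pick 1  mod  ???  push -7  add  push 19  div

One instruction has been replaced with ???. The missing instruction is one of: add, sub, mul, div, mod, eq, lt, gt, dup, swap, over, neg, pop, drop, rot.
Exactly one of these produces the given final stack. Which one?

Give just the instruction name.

Stack before ???: [1, 7, 0]
Stack after ???:  [1, 7, 0, 0]
The instruction that transforms [1, 7, 0] -> [1, 7, 0, 0] is: dup

Answer: dup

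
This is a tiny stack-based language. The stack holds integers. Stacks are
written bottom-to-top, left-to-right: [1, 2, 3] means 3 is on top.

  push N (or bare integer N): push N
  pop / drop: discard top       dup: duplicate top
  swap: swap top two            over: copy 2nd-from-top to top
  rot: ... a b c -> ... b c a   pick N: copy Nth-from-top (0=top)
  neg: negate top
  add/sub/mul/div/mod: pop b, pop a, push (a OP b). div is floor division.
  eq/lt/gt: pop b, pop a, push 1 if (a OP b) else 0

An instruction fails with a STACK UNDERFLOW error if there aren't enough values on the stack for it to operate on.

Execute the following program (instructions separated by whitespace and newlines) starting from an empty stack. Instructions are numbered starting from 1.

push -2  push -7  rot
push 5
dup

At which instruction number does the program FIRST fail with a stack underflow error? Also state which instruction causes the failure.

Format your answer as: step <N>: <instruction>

Step 1 ('push -2'): stack = [-2], depth = 1
Step 2 ('push -7'): stack = [-2, -7], depth = 2
Step 3 ('rot'): needs 3 value(s) but depth is 2 — STACK UNDERFLOW

Answer: step 3: rot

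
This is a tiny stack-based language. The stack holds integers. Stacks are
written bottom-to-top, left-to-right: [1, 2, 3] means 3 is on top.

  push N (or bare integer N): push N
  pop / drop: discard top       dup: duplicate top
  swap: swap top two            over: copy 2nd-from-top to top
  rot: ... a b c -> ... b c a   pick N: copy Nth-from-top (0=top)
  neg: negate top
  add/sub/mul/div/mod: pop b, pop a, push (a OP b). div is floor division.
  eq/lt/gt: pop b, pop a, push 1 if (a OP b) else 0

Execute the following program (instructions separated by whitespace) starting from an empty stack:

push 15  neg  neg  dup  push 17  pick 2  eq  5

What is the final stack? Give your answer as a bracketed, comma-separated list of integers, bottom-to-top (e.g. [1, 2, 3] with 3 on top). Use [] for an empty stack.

Answer: [15, 15, 0, 5]

Derivation:
After 'push 15': [15]
After 'neg': [-15]
After 'neg': [15]
After 'dup': [15, 15]
After 'push 17': [15, 15, 17]
After 'pick 2': [15, 15, 17, 15]
After 'eq': [15, 15, 0]
After 'push 5': [15, 15, 0, 5]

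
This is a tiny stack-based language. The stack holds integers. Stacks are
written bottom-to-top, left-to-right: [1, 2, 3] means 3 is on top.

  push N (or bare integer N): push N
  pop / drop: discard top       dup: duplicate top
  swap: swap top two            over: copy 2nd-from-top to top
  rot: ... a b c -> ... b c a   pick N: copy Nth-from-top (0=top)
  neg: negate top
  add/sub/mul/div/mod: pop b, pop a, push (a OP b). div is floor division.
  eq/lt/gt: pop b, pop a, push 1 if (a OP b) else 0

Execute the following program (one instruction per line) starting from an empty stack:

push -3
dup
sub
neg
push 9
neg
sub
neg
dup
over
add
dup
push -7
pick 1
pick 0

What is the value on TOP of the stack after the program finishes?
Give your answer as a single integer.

Answer: -18

Derivation:
After 'push -3': [-3]
After 'dup': [-3, -3]
After 'sub': [0]
After 'neg': [0]
After 'push 9': [0, 9]
After 'neg': [0, -9]
After 'sub': [9]
After 'neg': [-9]
After 'dup': [-9, -9]
After 'over': [-9, -9, -9]
After 'add': [-9, -18]
After 'dup': [-9, -18, -18]
After 'push -7': [-9, -18, -18, -7]
After 'pick 1': [-9, -18, -18, -7, -18]
After 'pick 0': [-9, -18, -18, -7, -18, -18]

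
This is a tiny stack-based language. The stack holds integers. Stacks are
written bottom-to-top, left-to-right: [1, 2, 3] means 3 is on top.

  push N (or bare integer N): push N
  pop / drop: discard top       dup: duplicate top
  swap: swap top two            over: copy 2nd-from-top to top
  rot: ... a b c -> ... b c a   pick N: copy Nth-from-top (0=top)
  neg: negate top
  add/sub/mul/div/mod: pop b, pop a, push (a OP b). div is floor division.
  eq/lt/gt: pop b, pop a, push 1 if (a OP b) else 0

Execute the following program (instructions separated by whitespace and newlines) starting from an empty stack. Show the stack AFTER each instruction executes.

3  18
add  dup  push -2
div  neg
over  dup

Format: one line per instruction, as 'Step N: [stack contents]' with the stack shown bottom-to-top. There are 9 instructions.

Step 1: [3]
Step 2: [3, 18]
Step 3: [21]
Step 4: [21, 21]
Step 5: [21, 21, -2]
Step 6: [21, -11]
Step 7: [21, 11]
Step 8: [21, 11, 21]
Step 9: [21, 11, 21, 21]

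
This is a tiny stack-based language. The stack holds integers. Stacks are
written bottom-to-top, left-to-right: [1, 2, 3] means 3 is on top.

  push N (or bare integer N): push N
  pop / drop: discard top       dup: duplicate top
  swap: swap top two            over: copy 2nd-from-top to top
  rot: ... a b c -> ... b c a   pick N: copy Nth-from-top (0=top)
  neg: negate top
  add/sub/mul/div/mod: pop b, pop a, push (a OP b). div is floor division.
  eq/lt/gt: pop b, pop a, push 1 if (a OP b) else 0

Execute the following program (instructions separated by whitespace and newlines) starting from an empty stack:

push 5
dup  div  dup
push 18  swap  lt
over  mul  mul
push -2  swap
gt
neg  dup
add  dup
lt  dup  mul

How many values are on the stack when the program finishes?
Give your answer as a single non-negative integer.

Answer: 1

Derivation:
After 'push 5': stack = [5] (depth 1)
After 'dup': stack = [5, 5] (depth 2)
After 'div': stack = [1] (depth 1)
After 'dup': stack = [1, 1] (depth 2)
After 'push 18': stack = [1, 1, 18] (depth 3)
After 'swap': stack = [1, 18, 1] (depth 3)
After 'lt': stack = [1, 0] (depth 2)
After 'over': stack = [1, 0, 1] (depth 3)
After 'mul': stack = [1, 0] (depth 2)
After 'mul': stack = [0] (depth 1)
After 'push -2': stack = [0, -2] (depth 2)
After 'swap': stack = [-2, 0] (depth 2)
After 'gt': stack = [0] (depth 1)
After 'neg': stack = [0] (depth 1)
After 'dup': stack = [0, 0] (depth 2)
After 'add': stack = [0] (depth 1)
After 'dup': stack = [0, 0] (depth 2)
After 'lt': stack = [0] (depth 1)
After 'dup': stack = [0, 0] (depth 2)
After 'mul': stack = [0] (depth 1)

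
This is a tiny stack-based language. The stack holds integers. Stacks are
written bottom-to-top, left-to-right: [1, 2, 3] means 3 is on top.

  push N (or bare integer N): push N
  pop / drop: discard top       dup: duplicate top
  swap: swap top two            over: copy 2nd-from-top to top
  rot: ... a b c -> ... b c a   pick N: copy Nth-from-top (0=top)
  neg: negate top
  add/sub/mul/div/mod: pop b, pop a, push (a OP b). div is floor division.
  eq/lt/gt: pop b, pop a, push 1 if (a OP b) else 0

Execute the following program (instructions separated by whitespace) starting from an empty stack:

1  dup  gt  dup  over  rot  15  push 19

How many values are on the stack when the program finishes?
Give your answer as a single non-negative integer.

Answer: 5

Derivation:
After 'push 1': stack = [1] (depth 1)
After 'dup': stack = [1, 1] (depth 2)
After 'gt': stack = [0] (depth 1)
After 'dup': stack = [0, 0] (depth 2)
After 'over': stack = [0, 0, 0] (depth 3)
After 'rot': stack = [0, 0, 0] (depth 3)
After 'push 15': stack = [0, 0, 0, 15] (depth 4)
After 'push 19': stack = [0, 0, 0, 15, 19] (depth 5)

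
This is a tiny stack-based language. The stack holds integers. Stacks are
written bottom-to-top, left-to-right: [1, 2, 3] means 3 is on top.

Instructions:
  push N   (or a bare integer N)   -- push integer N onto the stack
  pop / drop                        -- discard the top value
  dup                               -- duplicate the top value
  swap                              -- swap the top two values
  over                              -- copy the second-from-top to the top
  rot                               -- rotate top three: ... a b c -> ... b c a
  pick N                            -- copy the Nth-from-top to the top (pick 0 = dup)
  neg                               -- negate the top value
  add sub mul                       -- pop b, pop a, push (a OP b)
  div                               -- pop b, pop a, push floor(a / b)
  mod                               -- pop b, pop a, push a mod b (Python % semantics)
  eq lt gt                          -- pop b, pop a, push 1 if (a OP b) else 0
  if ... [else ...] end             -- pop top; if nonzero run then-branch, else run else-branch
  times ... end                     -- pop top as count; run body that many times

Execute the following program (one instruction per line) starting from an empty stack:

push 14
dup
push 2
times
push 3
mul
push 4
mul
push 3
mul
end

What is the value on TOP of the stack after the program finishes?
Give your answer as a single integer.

Answer: 18144

Derivation:
After 'push 14': [14]
After 'dup': [14, 14]
After 'push 2': [14, 14, 2]
After 'times': [14, 14]
After 'push 3': [14, 14, 3]
After 'mul': [14, 42]
After 'push 4': [14, 42, 4]
After 'mul': [14, 168]
After 'push 3': [14, 168, 3]
After 'mul': [14, 504]
After 'push 3': [14, 504, 3]
After 'mul': [14, 1512]
After 'push 4': [14, 1512, 4]
After 'mul': [14, 6048]
After 'push 3': [14, 6048, 3]
After 'mul': [14, 18144]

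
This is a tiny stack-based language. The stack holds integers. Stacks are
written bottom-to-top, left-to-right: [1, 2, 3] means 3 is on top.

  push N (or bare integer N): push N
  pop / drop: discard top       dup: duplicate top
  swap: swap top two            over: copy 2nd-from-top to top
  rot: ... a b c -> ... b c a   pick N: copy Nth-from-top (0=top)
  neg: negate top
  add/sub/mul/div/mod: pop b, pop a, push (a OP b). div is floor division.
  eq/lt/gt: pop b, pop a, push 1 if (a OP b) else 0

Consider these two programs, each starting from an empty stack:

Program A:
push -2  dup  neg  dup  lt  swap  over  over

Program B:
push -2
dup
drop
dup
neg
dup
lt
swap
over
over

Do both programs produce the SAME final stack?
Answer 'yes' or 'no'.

Answer: yes

Derivation:
Program A trace:
  After 'push -2': [-2]
  After 'dup': [-2, -2]
  After 'neg': [-2, 2]
  After 'dup': [-2, 2, 2]
  After 'lt': [-2, 0]
  After 'swap': [0, -2]
  After 'over': [0, -2, 0]
  After 'over': [0, -2, 0, -2]
Program A final stack: [0, -2, 0, -2]

Program B trace:
  After 'push -2': [-2]
  After 'dup': [-2, -2]
  After 'drop': [-2]
  After 'dup': [-2, -2]
  After 'neg': [-2, 2]
  After 'dup': [-2, 2, 2]
  After 'lt': [-2, 0]
  After 'swap': [0, -2]
  After 'over': [0, -2, 0]
  After 'over': [0, -2, 0, -2]
Program B final stack: [0, -2, 0, -2]
Same: yes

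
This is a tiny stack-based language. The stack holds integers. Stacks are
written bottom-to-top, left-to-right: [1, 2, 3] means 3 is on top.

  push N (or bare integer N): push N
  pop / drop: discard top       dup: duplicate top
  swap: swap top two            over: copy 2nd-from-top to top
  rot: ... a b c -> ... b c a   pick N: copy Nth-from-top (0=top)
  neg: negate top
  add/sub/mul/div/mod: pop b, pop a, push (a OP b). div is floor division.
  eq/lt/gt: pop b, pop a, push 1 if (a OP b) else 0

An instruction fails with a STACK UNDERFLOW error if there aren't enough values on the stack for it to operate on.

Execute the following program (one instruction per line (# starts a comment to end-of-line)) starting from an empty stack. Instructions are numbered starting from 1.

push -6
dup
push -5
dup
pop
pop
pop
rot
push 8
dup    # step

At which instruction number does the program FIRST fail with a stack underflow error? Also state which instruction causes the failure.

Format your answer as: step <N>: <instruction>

Step 1 ('push -6'): stack = [-6], depth = 1
Step 2 ('dup'): stack = [-6, -6], depth = 2
Step 3 ('push -5'): stack = [-6, -6, -5], depth = 3
Step 4 ('dup'): stack = [-6, -6, -5, -5], depth = 4
Step 5 ('pop'): stack = [-6, -6, -5], depth = 3
Step 6 ('pop'): stack = [-6, -6], depth = 2
Step 7 ('pop'): stack = [-6], depth = 1
Step 8 ('rot'): needs 3 value(s) but depth is 1 — STACK UNDERFLOW

Answer: step 8: rot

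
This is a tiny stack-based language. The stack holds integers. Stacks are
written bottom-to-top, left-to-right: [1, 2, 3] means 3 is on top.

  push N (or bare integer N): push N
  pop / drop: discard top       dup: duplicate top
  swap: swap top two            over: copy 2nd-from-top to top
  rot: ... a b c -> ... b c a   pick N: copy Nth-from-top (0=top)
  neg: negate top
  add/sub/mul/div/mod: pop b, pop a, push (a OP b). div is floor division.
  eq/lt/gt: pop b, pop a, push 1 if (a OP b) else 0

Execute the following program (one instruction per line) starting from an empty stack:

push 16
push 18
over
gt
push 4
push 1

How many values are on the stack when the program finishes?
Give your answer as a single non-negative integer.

Answer: 4

Derivation:
After 'push 16': stack = [16] (depth 1)
After 'push 18': stack = [16, 18] (depth 2)
After 'over': stack = [16, 18, 16] (depth 3)
After 'gt': stack = [16, 1] (depth 2)
After 'push 4': stack = [16, 1, 4] (depth 3)
After 'push 1': stack = [16, 1, 4, 1] (depth 4)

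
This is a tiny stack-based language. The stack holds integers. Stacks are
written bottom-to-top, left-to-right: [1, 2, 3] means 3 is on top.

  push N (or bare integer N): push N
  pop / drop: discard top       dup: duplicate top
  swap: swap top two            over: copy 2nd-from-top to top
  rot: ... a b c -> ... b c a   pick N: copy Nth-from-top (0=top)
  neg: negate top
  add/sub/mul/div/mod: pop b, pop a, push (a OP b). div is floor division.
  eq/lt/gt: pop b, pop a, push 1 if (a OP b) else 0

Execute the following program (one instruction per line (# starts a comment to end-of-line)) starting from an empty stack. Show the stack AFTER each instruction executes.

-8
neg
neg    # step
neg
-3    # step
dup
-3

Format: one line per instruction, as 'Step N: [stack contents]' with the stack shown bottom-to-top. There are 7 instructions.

Step 1: [-8]
Step 2: [8]
Step 3: [-8]
Step 4: [8]
Step 5: [8, -3]
Step 6: [8, -3, -3]
Step 7: [8, -3, -3, -3]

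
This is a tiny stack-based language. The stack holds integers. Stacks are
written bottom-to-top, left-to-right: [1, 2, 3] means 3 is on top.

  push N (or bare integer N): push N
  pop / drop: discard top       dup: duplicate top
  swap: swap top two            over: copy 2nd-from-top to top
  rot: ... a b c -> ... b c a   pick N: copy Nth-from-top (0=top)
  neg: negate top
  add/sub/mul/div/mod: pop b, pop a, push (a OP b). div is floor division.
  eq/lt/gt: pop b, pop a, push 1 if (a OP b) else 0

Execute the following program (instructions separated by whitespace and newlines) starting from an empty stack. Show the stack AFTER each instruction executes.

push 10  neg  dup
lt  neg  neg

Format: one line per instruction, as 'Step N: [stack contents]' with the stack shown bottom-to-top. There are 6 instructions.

Step 1: [10]
Step 2: [-10]
Step 3: [-10, -10]
Step 4: [0]
Step 5: [0]
Step 6: [0]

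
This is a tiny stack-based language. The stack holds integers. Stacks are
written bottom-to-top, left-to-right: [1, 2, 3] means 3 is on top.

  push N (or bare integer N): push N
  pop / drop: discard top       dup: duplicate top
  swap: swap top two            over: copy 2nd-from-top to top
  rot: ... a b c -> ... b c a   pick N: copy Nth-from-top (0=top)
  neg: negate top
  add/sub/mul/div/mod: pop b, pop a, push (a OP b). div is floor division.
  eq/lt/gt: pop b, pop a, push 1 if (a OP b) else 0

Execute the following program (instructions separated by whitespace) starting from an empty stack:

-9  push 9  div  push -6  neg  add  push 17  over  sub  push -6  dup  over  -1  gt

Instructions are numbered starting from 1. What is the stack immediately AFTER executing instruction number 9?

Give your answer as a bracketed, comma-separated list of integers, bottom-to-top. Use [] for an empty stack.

Answer: [5, 12]

Derivation:
Step 1 ('-9'): [-9]
Step 2 ('push 9'): [-9, 9]
Step 3 ('div'): [-1]
Step 4 ('push -6'): [-1, -6]
Step 5 ('neg'): [-1, 6]
Step 6 ('add'): [5]
Step 7 ('push 17'): [5, 17]
Step 8 ('over'): [5, 17, 5]
Step 9 ('sub'): [5, 12]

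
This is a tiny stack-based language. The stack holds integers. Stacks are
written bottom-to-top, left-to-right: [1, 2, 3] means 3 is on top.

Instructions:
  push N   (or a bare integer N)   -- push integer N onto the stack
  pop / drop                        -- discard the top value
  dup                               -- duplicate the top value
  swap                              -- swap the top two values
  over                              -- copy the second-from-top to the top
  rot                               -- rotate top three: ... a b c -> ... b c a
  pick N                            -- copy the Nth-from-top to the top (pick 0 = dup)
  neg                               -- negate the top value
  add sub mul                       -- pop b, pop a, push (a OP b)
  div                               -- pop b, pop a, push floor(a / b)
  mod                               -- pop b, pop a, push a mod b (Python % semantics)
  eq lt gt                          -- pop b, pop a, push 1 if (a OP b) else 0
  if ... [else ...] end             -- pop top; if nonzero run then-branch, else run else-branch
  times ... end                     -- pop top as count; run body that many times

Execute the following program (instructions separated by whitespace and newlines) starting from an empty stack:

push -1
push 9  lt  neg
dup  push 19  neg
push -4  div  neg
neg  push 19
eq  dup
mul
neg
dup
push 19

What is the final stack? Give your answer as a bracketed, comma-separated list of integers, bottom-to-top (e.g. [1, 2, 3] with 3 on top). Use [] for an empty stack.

Answer: [-1, -1, 0, 0, 19]

Derivation:
After 'push -1': [-1]
After 'push 9': [-1, 9]
After 'lt': [1]
After 'neg': [-1]
After 'dup': [-1, -1]
After 'push 19': [-1, -1, 19]
After 'neg': [-1, -1, -19]
After 'push -4': [-1, -1, -19, -4]
After 'div': [-1, -1, 4]
After 'neg': [-1, -1, -4]
After 'neg': [-1, -1, 4]
After 'push 19': [-1, -1, 4, 19]
After 'eq': [-1, -1, 0]
After 'dup': [-1, -1, 0, 0]
After 'mul': [-1, -1, 0]
After 'neg': [-1, -1, 0]
After 'dup': [-1, -1, 0, 0]
After 'push 19': [-1, -1, 0, 0, 19]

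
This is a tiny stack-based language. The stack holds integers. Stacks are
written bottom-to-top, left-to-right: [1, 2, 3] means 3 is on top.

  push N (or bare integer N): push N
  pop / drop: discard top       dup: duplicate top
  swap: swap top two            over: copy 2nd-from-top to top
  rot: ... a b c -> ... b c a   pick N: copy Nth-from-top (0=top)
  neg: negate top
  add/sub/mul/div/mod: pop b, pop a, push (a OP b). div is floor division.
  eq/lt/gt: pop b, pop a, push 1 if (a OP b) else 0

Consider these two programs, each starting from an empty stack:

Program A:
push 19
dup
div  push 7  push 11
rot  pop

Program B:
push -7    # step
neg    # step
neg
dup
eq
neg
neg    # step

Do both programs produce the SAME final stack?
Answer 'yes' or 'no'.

Answer: no

Derivation:
Program A trace:
  After 'push 19': [19]
  After 'dup': [19, 19]
  After 'div': [1]
  After 'push 7': [1, 7]
  After 'push 11': [1, 7, 11]
  After 'rot': [7, 11, 1]
  After 'pop': [7, 11]
Program A final stack: [7, 11]

Program B trace:
  After 'push -7': [-7]
  After 'neg': [7]
  After 'neg': [-7]
  After 'dup': [-7, -7]
  After 'eq': [1]
  After 'neg': [-1]
  After 'neg': [1]
Program B final stack: [1]
Same: no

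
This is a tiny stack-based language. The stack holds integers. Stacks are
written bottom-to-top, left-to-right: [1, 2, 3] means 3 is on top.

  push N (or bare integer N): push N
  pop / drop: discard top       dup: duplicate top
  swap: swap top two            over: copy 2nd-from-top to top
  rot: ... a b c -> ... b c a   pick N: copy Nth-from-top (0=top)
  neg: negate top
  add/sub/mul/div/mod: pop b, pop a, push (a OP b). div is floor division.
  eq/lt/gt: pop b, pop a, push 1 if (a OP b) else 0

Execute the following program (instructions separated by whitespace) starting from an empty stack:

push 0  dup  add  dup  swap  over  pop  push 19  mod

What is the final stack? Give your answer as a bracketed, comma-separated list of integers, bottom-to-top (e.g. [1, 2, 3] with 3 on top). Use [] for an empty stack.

Answer: [0, 0]

Derivation:
After 'push 0': [0]
After 'dup': [0, 0]
After 'add': [0]
After 'dup': [0, 0]
After 'swap': [0, 0]
After 'over': [0, 0, 0]
After 'pop': [0, 0]
After 'push 19': [0, 0, 19]
After 'mod': [0, 0]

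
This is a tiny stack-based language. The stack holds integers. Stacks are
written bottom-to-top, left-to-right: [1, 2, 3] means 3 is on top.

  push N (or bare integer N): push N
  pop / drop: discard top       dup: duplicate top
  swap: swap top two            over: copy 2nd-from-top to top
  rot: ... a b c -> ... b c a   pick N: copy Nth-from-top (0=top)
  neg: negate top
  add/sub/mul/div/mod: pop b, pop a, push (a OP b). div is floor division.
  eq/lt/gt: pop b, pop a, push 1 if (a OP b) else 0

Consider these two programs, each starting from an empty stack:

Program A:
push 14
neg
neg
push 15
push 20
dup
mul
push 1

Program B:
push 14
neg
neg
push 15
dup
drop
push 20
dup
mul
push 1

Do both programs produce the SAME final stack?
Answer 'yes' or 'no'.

Program A trace:
  After 'push 14': [14]
  After 'neg': [-14]
  After 'neg': [14]
  After 'push 15': [14, 15]
  After 'push 20': [14, 15, 20]
  After 'dup': [14, 15, 20, 20]
  After 'mul': [14, 15, 400]
  After 'push 1': [14, 15, 400, 1]
Program A final stack: [14, 15, 400, 1]

Program B trace:
  After 'push 14': [14]
  After 'neg': [-14]
  After 'neg': [14]
  After 'push 15': [14, 15]
  After 'dup': [14, 15, 15]
  After 'drop': [14, 15]
  After 'push 20': [14, 15, 20]
  After 'dup': [14, 15, 20, 20]
  After 'mul': [14, 15, 400]
  After 'push 1': [14, 15, 400, 1]
Program B final stack: [14, 15, 400, 1]
Same: yes

Answer: yes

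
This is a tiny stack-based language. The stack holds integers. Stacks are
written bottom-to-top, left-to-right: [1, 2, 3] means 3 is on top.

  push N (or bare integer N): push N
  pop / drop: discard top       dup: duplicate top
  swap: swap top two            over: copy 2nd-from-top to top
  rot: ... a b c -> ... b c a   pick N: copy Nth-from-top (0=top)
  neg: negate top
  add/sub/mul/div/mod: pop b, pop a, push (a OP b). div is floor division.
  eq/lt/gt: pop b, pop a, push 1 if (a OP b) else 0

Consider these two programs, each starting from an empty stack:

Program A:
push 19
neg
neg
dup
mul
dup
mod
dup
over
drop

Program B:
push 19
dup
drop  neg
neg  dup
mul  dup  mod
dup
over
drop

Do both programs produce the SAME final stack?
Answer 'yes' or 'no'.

Program A trace:
  After 'push 19': [19]
  After 'neg': [-19]
  After 'neg': [19]
  After 'dup': [19, 19]
  After 'mul': [361]
  After 'dup': [361, 361]
  After 'mod': [0]
  After 'dup': [0, 0]
  After 'over': [0, 0, 0]
  After 'drop': [0, 0]
Program A final stack: [0, 0]

Program B trace:
  After 'push 19': [19]
  After 'dup': [19, 19]
  After 'drop': [19]
  After 'neg': [-19]
  After 'neg': [19]
  After 'dup': [19, 19]
  After 'mul': [361]
  After 'dup': [361, 361]
  After 'mod': [0]
  After 'dup': [0, 0]
  After 'over': [0, 0, 0]
  After 'drop': [0, 0]
Program B final stack: [0, 0]
Same: yes

Answer: yes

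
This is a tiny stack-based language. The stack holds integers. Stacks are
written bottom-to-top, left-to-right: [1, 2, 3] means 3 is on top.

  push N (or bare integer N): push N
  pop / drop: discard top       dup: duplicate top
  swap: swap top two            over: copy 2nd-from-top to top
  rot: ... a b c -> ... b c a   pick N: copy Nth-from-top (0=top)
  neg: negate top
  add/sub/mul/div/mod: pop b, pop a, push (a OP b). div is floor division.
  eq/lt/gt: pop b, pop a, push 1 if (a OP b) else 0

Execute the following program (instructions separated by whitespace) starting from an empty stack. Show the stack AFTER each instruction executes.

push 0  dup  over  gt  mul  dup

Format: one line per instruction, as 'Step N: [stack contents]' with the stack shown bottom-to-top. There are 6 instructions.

Step 1: [0]
Step 2: [0, 0]
Step 3: [0, 0, 0]
Step 4: [0, 0]
Step 5: [0]
Step 6: [0, 0]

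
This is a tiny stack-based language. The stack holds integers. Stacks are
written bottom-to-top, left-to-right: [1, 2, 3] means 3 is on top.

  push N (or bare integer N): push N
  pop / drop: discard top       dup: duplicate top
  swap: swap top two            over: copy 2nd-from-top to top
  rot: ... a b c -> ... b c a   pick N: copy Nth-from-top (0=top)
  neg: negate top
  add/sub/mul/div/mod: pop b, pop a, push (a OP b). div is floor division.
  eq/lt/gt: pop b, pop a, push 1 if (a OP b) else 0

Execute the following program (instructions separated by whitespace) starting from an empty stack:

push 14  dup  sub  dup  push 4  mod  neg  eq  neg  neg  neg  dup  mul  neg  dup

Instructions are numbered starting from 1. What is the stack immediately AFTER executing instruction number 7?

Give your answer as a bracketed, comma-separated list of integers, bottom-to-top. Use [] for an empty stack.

Answer: [0, 0]

Derivation:
Step 1 ('push 14'): [14]
Step 2 ('dup'): [14, 14]
Step 3 ('sub'): [0]
Step 4 ('dup'): [0, 0]
Step 5 ('push 4'): [0, 0, 4]
Step 6 ('mod'): [0, 0]
Step 7 ('neg'): [0, 0]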